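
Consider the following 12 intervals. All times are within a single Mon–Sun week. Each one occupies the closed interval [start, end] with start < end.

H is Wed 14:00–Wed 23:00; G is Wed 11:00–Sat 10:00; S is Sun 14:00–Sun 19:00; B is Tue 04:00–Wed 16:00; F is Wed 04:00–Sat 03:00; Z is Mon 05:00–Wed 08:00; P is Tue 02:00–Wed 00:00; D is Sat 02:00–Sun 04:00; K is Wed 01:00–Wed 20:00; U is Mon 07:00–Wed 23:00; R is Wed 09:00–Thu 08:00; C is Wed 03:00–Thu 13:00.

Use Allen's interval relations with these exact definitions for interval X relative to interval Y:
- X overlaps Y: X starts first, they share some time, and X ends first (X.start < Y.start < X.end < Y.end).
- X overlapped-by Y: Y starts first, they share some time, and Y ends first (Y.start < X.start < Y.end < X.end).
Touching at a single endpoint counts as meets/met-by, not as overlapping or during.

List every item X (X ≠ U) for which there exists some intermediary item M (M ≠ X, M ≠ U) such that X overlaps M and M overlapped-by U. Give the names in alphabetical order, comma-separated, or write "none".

B, C, F, K, R, Z

Target U = [Mon 07:00, Wed 23:00].
Intermediaries M with M overlapped-by U: C, F, G, R.
Via C — items with X overlaps C: B, K, Z.
Via F — items with X overlaps F: B, C, K, Z.
Via G — items with X overlaps G: B, C, F, K, R.
Via R — items with X overlaps R: B, K.
Union: B, C, F, K, R, Z.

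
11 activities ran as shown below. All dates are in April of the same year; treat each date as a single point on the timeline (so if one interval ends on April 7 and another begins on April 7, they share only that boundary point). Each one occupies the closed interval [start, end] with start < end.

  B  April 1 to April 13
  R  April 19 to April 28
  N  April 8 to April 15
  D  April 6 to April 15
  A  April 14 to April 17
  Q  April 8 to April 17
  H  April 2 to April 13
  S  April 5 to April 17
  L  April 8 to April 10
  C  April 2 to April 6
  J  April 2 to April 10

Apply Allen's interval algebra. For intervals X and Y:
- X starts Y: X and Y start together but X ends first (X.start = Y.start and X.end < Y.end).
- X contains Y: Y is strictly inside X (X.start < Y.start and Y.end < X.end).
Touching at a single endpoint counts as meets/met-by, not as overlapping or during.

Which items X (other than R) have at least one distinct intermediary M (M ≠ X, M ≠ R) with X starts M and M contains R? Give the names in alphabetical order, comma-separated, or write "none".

none

Target R = [April 19, April 28].
Intermediaries M with M contains R: none.
Union: none.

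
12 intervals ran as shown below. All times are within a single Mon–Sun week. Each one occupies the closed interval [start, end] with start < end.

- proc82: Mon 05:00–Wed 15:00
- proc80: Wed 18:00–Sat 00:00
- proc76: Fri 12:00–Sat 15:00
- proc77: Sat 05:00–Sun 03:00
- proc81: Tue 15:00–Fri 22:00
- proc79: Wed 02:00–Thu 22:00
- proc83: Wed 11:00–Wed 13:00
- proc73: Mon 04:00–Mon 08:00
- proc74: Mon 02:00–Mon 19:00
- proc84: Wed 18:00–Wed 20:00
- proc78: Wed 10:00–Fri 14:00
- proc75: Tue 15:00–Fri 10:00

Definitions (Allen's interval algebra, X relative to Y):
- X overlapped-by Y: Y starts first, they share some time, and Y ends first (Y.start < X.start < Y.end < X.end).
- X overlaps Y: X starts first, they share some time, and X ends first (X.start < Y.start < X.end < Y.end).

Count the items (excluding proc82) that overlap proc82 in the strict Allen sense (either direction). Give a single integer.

6

Target proc82 = [Mon 05:00, Wed 15:00].
proc73 [Mon 04:00, Mon 08:00] → overlaps → counts.
proc74 [Mon 02:00, Mon 19:00] → overlaps → counts.
proc75 [Tue 15:00, Fri 10:00] → overlapped-by → counts.
proc76 [Fri 12:00, Sat 15:00] → after → no.
proc77 [Sat 05:00, Sun 03:00] → after → no.
proc78 [Wed 10:00, Fri 14:00] → overlapped-by → counts.
proc79 [Wed 02:00, Thu 22:00] → overlapped-by → counts.
proc80 [Wed 18:00, Sat 00:00] → after → no.
proc81 [Tue 15:00, Fri 22:00] → overlapped-by → counts.
proc83 [Wed 11:00, Wed 13:00] → during → no.
proc84 [Wed 18:00, Wed 20:00] → after → no.
Total: 6.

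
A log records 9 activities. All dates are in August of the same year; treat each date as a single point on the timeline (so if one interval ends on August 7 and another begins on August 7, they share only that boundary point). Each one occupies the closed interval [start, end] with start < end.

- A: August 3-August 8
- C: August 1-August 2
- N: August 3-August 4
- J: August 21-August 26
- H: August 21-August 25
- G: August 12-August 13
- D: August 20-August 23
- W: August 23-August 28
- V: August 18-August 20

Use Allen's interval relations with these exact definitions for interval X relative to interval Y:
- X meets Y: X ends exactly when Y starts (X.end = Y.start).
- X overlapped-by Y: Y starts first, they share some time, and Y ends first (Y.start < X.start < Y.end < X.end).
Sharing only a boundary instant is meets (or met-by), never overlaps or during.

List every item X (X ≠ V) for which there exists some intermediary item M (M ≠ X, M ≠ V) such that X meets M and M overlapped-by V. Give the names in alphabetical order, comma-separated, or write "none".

none

Target V = [August 18, August 20].
Intermediaries M with M overlapped-by V: none.
Union: none.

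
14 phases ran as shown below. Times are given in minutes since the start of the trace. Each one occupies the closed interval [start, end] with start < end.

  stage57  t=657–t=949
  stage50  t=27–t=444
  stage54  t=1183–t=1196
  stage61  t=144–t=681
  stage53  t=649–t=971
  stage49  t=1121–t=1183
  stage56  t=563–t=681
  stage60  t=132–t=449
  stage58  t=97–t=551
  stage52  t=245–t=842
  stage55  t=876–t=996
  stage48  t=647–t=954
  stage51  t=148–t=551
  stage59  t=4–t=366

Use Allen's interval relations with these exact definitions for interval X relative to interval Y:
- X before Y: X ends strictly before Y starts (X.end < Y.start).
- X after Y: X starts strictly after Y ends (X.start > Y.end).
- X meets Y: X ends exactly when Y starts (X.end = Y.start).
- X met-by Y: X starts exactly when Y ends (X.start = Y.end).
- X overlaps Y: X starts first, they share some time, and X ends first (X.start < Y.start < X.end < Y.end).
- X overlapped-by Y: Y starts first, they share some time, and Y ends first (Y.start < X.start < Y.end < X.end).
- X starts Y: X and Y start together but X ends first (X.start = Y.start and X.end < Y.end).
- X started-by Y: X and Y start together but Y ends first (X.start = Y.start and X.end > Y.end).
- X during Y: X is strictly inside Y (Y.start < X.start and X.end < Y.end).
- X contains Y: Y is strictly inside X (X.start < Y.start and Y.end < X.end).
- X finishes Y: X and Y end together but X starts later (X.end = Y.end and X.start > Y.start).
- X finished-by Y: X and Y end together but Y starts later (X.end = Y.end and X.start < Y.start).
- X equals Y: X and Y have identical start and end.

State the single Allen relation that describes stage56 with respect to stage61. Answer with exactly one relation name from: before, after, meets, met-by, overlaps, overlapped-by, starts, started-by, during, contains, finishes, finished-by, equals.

stage56 = [t=563, t=681]; stage61 = [t=144, t=681].
Compare endpoints: stage56.start > stage61.start, stage56.start < stage61.end, stage56.end > stage61.start, stage56.end = stage61.end.
That pattern is 'finishes'.

finishes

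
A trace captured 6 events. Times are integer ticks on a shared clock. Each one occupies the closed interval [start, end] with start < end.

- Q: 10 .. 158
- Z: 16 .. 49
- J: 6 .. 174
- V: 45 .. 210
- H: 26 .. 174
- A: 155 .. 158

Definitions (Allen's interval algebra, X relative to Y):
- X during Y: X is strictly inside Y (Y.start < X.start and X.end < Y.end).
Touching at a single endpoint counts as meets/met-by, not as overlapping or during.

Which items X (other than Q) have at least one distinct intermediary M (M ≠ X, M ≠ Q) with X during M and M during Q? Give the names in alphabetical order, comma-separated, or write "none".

none

Target Q = [10, 158].
Intermediaries M with M during Q: Z.
Via Z — items with X during Z: none.
Union: none.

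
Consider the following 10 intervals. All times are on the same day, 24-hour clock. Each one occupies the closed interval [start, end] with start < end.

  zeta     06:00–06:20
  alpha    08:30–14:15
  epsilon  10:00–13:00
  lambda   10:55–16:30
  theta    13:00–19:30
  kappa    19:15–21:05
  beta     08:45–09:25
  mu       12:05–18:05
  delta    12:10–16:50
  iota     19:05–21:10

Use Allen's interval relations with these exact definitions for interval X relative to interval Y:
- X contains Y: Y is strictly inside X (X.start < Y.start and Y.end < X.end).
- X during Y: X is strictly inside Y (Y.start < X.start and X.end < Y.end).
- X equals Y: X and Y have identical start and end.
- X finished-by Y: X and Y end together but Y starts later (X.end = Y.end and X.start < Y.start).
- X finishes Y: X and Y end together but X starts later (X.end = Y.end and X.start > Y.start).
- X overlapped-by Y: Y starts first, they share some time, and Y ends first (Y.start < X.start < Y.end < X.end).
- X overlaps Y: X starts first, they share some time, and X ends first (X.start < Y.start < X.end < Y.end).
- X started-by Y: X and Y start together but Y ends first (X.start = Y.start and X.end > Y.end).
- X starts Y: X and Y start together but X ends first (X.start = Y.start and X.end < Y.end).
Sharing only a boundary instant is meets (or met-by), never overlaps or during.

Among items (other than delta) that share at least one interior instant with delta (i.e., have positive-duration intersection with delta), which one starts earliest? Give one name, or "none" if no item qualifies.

alpha

Target delta = [12:10, 16:50].
alpha [08:30, 14:15] → overlaps → candidate.
beta [08:45, 09:25] → before → excluded.
epsilon [10:00, 13:00] → overlaps → candidate.
iota [19:05, 21:10] → after → excluded.
kappa [19:15, 21:05] → after → excluded.
lambda [10:55, 16:30] → overlaps → candidate.
mu [12:05, 18:05] → contains → candidate.
theta [13:00, 19:30] → overlapped-by → candidate.
zeta [06:00, 06:20] → before → excluded.
Among candidates, earliest start is 08:30 → alpha.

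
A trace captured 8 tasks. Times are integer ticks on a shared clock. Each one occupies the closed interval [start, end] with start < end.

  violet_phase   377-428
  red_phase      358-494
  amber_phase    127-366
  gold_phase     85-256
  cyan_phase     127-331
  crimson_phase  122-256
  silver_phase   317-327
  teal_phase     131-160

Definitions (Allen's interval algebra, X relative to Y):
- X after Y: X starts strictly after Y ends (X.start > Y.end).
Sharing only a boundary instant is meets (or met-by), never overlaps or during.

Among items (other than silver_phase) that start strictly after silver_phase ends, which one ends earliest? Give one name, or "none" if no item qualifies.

Target silver_phase = [317, 327].
amber_phase [127, 366] → contains → excluded.
crimson_phase [122, 256] → before → excluded.
cyan_phase [127, 331] → contains → excluded.
gold_phase [85, 256] → before → excluded.
red_phase [358, 494] → after → candidate.
teal_phase [131, 160] → before → excluded.
violet_phase [377, 428] → after → candidate.
Among candidates, earliest end is 428 → violet_phase.

violet_phase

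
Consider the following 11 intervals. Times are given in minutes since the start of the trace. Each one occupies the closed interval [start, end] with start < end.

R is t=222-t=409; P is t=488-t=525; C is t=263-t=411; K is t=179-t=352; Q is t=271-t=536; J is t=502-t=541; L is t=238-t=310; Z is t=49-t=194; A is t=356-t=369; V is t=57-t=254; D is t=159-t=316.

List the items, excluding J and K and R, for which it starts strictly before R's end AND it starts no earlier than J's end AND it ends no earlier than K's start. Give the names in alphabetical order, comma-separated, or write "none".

none

Conditions: its start is strictly before R's end (X.start < t=409) AND its start is no earlier than J's end (X.start >= t=541) AND its end is no earlier than K's start (X.end >= t=179).
A: start t=356 < t=409? ✓; start t=356 >= t=541? ✗; end t=369 >= t=179? ✓ → no.
C: start t=263 < t=409? ✓; start t=263 >= t=541? ✗; end t=411 >= t=179? ✓ → no.
D: start t=159 < t=409? ✓; start t=159 >= t=541? ✗; end t=316 >= t=179? ✓ → no.
L: start t=238 < t=409? ✓; start t=238 >= t=541? ✗; end t=310 >= t=179? ✓ → no.
P: start t=488 < t=409? ✗; start t=488 >= t=541? ✗; end t=525 >= t=179? ✓ → no.
Q: start t=271 < t=409? ✓; start t=271 >= t=541? ✗; end t=536 >= t=179? ✓ → no.
V: start t=57 < t=409? ✓; start t=57 >= t=541? ✗; end t=254 >= t=179? ✓ → no.
Z: start t=49 < t=409? ✓; start t=49 >= t=541? ✗; end t=194 >= t=179? ✓ → no.
Result: none.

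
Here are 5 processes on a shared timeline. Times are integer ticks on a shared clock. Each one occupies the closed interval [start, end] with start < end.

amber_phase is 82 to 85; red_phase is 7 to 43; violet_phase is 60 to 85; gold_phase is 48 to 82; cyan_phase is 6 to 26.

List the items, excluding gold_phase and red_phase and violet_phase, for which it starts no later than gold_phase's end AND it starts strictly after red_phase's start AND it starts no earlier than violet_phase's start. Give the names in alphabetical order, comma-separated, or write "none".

Conditions: its start is no later than gold_phase's end (X.start <= 82) AND its start is strictly after red_phase's start (X.start > 7) AND its start is no earlier than violet_phase's start (X.start >= 60).
amber_phase: start 82 <= 82? ✓; start 82 > 7? ✓; start 82 >= 60? ✓ → yes.
cyan_phase: start 6 <= 82? ✓; start 6 > 7? ✗; start 6 >= 60? ✗ → no.
Result: amber_phase.

amber_phase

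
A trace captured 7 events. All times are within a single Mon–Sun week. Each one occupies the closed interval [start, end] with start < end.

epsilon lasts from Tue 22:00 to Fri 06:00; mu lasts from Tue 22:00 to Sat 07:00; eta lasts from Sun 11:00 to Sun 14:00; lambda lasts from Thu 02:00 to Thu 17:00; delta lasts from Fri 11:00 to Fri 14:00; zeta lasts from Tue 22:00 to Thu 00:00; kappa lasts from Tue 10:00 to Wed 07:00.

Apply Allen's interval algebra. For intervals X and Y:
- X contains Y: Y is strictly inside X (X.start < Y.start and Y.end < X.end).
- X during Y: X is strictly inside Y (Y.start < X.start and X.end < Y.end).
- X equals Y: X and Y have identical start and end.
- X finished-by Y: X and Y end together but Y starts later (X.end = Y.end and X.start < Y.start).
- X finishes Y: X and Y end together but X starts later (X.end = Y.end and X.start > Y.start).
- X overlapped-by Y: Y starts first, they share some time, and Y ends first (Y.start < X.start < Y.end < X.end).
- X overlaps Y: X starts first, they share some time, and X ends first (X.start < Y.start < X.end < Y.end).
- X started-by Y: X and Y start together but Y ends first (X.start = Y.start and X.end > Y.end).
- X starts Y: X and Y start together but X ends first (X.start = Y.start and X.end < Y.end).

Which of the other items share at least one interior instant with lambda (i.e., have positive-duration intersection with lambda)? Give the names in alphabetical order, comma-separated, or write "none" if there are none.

epsilon, mu

Target lambda = [Thu 02:00, Thu 17:00].
delta [Fri 11:00, Fri 14:00] → after → no.
epsilon [Tue 22:00, Fri 06:00] → contains → yes.
eta [Sun 11:00, Sun 14:00] → after → no.
kappa [Tue 10:00, Wed 07:00] → before → no.
mu [Tue 22:00, Sat 07:00] → contains → yes.
zeta [Tue 22:00, Thu 00:00] → before → no.
Result: epsilon, mu.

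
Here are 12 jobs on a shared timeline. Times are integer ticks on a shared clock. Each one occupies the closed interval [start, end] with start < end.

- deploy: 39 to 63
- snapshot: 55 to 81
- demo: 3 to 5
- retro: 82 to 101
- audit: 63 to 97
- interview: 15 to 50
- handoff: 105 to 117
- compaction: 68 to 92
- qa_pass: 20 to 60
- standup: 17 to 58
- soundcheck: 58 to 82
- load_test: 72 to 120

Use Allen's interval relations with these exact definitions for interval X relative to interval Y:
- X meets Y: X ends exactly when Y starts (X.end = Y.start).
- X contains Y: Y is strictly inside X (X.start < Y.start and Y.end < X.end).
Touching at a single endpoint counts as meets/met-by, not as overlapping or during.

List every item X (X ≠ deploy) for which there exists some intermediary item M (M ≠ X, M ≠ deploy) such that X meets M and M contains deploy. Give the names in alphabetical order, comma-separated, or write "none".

none

Target deploy = [39, 63].
Intermediaries M with M contains deploy: none.
Union: none.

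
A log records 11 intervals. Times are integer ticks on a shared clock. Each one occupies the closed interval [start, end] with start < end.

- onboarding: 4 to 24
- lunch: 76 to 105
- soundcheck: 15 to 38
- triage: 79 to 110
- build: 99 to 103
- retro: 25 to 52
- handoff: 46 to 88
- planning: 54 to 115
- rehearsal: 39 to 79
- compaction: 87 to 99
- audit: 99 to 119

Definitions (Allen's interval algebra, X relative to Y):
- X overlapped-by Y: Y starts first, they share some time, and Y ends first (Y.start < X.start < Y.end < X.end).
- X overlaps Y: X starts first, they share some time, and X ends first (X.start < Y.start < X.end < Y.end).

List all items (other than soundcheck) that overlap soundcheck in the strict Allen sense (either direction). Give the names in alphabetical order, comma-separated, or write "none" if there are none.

Target soundcheck = [15, 38].
audit [99, 119] → after → no.
build [99, 103] → after → no.
compaction [87, 99] → after → no.
handoff [46, 88] → after → no.
lunch [76, 105] → after → no.
onboarding [4, 24] → overlaps → yes.
planning [54, 115] → after → no.
rehearsal [39, 79] → after → no.
retro [25, 52] → overlapped-by → yes.
triage [79, 110] → after → no.
Result: onboarding, retro.

onboarding, retro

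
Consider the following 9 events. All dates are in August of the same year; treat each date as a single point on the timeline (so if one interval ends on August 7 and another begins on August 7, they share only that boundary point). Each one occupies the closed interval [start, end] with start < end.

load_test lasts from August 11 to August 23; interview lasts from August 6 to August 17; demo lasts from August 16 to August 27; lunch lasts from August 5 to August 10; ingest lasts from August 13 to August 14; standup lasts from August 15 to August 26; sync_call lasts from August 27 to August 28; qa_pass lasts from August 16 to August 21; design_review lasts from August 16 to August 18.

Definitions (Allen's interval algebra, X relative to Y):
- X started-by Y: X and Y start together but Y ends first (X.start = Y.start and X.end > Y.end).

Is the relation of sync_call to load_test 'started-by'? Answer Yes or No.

sync_call = [August 27, August 28], load_test = [August 11, August 23].
Actual relation of sync_call to load_test: after.
Asked whether 'started-by' holds → No.

No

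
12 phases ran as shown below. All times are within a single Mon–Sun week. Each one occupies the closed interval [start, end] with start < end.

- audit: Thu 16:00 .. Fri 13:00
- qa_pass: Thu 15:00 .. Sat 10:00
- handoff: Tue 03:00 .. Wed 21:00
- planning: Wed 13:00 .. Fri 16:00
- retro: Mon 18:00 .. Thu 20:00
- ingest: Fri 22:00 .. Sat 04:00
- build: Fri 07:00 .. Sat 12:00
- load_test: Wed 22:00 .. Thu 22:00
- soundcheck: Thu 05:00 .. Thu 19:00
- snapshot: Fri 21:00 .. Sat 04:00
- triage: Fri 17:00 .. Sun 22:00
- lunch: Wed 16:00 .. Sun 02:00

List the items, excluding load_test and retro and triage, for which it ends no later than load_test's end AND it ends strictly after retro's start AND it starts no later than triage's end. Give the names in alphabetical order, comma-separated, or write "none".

handoff, soundcheck

Conditions: its end is no later than load_test's end (X.end <= Thu 22:00) AND its end is strictly after retro's start (X.end > Mon 18:00) AND its start is no later than triage's end (X.start <= Sun 22:00).
audit: end Fri 13:00 <= Thu 22:00? ✗; end Fri 13:00 > Mon 18:00? ✓; start Thu 16:00 <= Sun 22:00? ✓ → no.
build: end Sat 12:00 <= Thu 22:00? ✗; end Sat 12:00 > Mon 18:00? ✓; start Fri 07:00 <= Sun 22:00? ✓ → no.
handoff: end Wed 21:00 <= Thu 22:00? ✓; end Wed 21:00 > Mon 18:00? ✓; start Tue 03:00 <= Sun 22:00? ✓ → yes.
ingest: end Sat 04:00 <= Thu 22:00? ✗; end Sat 04:00 > Mon 18:00? ✓; start Fri 22:00 <= Sun 22:00? ✓ → no.
lunch: end Sun 02:00 <= Thu 22:00? ✗; end Sun 02:00 > Mon 18:00? ✓; start Wed 16:00 <= Sun 22:00? ✓ → no.
planning: end Fri 16:00 <= Thu 22:00? ✗; end Fri 16:00 > Mon 18:00? ✓; start Wed 13:00 <= Sun 22:00? ✓ → no.
qa_pass: end Sat 10:00 <= Thu 22:00? ✗; end Sat 10:00 > Mon 18:00? ✓; start Thu 15:00 <= Sun 22:00? ✓ → no.
snapshot: end Sat 04:00 <= Thu 22:00? ✗; end Sat 04:00 > Mon 18:00? ✓; start Fri 21:00 <= Sun 22:00? ✓ → no.
soundcheck: end Thu 19:00 <= Thu 22:00? ✓; end Thu 19:00 > Mon 18:00? ✓; start Thu 05:00 <= Sun 22:00? ✓ → yes.
Result: handoff, soundcheck.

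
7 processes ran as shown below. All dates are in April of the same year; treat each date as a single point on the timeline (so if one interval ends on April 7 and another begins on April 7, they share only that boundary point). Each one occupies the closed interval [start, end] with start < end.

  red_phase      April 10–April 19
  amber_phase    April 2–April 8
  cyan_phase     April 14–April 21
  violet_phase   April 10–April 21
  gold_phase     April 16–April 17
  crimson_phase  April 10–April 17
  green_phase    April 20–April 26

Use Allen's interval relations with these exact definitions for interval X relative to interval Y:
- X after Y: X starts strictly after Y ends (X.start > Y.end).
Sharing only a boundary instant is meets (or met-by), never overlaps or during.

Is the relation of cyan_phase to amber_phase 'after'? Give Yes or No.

Yes

cyan_phase = [April 14, April 21], amber_phase = [April 2, April 8].
Actual relation of cyan_phase to amber_phase: after.
Asked whether 'after' holds → Yes.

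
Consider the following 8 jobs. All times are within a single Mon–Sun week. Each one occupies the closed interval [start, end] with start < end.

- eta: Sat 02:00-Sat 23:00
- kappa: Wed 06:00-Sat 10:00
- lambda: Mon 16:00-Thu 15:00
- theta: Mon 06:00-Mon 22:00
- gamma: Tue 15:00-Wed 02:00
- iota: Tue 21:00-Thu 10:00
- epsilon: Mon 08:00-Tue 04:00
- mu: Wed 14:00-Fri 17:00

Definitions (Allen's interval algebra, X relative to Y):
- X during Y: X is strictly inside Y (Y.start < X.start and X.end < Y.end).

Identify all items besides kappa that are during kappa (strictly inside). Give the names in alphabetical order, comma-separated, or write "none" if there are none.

mu

Target kappa = [Wed 06:00, Sat 10:00].
epsilon [Mon 08:00, Tue 04:00] → before → no.
eta [Sat 02:00, Sat 23:00] → overlapped-by → no.
gamma [Tue 15:00, Wed 02:00] → before → no.
iota [Tue 21:00, Thu 10:00] → overlaps → no.
lambda [Mon 16:00, Thu 15:00] → overlaps → no.
mu [Wed 14:00, Fri 17:00] → during → yes.
theta [Mon 06:00, Mon 22:00] → before → no.
Result: mu.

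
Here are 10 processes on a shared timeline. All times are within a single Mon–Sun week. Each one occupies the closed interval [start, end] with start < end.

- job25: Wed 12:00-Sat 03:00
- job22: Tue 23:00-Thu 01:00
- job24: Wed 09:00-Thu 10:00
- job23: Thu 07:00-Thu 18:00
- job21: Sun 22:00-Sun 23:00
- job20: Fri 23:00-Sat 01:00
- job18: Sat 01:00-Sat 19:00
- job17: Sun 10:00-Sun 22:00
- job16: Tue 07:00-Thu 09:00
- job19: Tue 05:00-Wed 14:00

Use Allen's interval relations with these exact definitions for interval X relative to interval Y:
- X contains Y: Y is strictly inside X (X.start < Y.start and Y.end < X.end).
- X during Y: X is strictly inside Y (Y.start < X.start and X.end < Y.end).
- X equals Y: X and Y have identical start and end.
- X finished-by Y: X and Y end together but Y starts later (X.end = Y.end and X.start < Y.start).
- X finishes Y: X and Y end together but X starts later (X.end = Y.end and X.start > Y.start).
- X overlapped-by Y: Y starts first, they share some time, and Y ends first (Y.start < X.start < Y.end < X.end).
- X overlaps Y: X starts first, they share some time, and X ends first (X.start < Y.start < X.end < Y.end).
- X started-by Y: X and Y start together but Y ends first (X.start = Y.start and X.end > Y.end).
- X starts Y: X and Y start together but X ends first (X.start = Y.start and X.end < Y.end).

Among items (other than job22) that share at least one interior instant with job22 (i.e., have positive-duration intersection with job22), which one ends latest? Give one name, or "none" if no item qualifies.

job25

Target job22 = [Tue 23:00, Thu 01:00].
job16 [Tue 07:00, Thu 09:00] → contains → candidate.
job17 [Sun 10:00, Sun 22:00] → after → excluded.
job18 [Sat 01:00, Sat 19:00] → after → excluded.
job19 [Tue 05:00, Wed 14:00] → overlaps → candidate.
job20 [Fri 23:00, Sat 01:00] → after → excluded.
job21 [Sun 22:00, Sun 23:00] → after → excluded.
job23 [Thu 07:00, Thu 18:00] → after → excluded.
job24 [Wed 09:00, Thu 10:00] → overlapped-by → candidate.
job25 [Wed 12:00, Sat 03:00] → overlapped-by → candidate.
Among candidates, latest end is Sat 03:00 → job25.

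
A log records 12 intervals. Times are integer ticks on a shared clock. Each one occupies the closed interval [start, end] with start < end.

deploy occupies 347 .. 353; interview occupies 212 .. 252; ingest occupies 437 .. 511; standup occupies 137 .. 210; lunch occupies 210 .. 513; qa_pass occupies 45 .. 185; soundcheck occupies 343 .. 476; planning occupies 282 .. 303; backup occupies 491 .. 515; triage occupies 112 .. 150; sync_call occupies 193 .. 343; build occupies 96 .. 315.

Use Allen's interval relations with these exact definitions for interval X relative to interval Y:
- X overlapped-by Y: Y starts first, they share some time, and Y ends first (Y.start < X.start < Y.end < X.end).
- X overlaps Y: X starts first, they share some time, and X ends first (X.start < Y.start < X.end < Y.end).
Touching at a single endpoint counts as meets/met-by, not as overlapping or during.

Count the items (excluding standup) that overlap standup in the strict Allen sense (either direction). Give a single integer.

Target standup = [137, 210].
backup [491, 515] → after → no.
build [96, 315] → contains → no.
deploy [347, 353] → after → no.
ingest [437, 511] → after → no.
interview [212, 252] → after → no.
lunch [210, 513] → met-by → no.
planning [282, 303] → after → no.
qa_pass [45, 185] → overlaps → counts.
soundcheck [343, 476] → after → no.
sync_call [193, 343] → overlapped-by → counts.
triage [112, 150] → overlaps → counts.
Total: 3.

3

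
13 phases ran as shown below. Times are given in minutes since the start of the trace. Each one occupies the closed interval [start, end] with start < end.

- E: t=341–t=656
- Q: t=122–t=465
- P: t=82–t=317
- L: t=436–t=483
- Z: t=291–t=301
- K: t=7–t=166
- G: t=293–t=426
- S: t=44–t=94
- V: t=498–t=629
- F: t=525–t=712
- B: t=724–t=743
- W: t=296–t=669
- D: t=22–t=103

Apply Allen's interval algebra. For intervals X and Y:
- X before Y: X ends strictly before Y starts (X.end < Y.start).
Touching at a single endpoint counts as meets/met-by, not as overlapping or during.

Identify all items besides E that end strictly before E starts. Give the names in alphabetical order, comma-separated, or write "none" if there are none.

Target E = [t=341, t=656].
B [t=724, t=743] → after → no.
D [t=22, t=103] → before → yes.
F [t=525, t=712] → overlapped-by → no.
G [t=293, t=426] → overlaps → no.
K [t=7, t=166] → before → yes.
L [t=436, t=483] → during → no.
P [t=82, t=317] → before → yes.
Q [t=122, t=465] → overlaps → no.
S [t=44, t=94] → before → yes.
V [t=498, t=629] → during → no.
W [t=296, t=669] → contains → no.
Z [t=291, t=301] → before → yes.
Result: D, K, P, S, Z.

D, K, P, S, Z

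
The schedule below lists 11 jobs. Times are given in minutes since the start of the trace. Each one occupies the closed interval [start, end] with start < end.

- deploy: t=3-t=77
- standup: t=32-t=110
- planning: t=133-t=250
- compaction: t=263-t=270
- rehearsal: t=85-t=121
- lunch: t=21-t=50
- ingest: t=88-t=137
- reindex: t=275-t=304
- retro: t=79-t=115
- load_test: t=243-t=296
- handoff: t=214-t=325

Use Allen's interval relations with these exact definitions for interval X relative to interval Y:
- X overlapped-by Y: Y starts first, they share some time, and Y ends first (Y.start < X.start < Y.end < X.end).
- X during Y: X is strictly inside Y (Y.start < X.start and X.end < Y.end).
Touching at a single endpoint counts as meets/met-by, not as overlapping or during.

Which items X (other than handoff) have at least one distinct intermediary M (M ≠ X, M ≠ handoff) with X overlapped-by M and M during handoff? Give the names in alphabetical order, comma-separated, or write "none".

Target handoff = [t=214, t=325].
Intermediaries M with M during handoff: compaction, load_test, reindex.
Via compaction — items with X overlapped-by compaction: none.
Via load_test — items with X overlapped-by load_test: reindex.
Via reindex — items with X overlapped-by reindex: none.
Union: reindex.

reindex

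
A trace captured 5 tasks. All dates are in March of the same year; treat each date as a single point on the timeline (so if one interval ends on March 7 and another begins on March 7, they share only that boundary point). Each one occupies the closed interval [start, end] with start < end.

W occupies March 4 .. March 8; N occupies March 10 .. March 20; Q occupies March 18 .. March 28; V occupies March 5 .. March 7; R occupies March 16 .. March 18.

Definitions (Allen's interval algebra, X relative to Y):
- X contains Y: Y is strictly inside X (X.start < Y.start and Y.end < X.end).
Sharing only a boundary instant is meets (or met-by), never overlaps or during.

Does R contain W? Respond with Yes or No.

R = [March 16, March 18], W = [March 4, March 8].
Actual relation of R to W: after.
Asked whether 'contains' holds → No.

No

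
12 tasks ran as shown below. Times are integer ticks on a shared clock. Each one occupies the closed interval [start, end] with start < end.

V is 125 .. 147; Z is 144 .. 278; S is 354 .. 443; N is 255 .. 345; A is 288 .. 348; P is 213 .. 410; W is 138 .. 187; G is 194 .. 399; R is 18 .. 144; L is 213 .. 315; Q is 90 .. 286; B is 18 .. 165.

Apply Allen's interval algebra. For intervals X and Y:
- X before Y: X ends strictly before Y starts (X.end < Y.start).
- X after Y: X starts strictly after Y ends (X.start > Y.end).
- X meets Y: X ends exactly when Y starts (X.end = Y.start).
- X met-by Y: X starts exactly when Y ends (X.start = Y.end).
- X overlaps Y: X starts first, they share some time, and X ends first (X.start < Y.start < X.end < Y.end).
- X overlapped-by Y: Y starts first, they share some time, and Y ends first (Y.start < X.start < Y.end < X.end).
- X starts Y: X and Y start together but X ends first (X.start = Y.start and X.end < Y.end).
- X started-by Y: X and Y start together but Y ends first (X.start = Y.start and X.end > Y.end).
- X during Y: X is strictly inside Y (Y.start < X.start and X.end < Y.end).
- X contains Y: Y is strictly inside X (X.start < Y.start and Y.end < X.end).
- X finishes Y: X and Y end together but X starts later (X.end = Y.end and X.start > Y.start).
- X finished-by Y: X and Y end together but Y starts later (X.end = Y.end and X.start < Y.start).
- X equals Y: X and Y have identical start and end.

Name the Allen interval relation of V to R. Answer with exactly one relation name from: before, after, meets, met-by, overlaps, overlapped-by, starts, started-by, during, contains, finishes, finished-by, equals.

V = [125, 147]; R = [18, 144].
Compare endpoints: V.start > R.start, V.start < R.end, V.end > R.start, V.end > R.end.
That pattern is 'overlapped-by'.

overlapped-by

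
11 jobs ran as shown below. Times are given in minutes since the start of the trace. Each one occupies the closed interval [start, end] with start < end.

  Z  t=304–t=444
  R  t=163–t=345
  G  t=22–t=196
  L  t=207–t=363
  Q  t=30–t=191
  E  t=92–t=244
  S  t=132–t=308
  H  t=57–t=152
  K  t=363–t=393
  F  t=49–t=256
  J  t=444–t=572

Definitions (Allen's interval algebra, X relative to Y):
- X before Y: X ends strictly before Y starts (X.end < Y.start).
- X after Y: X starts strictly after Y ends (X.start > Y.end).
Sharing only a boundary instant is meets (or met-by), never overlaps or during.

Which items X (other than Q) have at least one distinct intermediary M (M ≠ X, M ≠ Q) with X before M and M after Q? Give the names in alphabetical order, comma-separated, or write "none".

Target Q = [t=30, t=191].
Intermediaries M with M after Q: J, K, L, Z.
Via J — items with X before J: E, F, G, H, K, L, R, S.
Via K — items with X before K: E, F, G, H, R, S.
Via L — items with X before L: G, H.
Via Z — items with X before Z: E, F, G, H.
Union: E, F, G, H, K, L, R, S.

E, F, G, H, K, L, R, S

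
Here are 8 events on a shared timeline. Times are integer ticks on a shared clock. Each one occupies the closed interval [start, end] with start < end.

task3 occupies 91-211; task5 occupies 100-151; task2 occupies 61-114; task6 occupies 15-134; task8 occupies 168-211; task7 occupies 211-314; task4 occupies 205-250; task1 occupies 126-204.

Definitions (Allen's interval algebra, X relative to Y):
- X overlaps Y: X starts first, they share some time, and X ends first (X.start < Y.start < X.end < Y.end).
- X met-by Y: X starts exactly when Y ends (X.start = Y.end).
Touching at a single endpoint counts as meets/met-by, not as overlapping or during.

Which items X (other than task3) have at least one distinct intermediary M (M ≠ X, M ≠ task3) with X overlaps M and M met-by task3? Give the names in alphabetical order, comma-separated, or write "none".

task4

Target task3 = [91, 211].
Intermediaries M with M met-by task3: task7.
Via task7 — items with X overlaps task7: task4.
Union: task4.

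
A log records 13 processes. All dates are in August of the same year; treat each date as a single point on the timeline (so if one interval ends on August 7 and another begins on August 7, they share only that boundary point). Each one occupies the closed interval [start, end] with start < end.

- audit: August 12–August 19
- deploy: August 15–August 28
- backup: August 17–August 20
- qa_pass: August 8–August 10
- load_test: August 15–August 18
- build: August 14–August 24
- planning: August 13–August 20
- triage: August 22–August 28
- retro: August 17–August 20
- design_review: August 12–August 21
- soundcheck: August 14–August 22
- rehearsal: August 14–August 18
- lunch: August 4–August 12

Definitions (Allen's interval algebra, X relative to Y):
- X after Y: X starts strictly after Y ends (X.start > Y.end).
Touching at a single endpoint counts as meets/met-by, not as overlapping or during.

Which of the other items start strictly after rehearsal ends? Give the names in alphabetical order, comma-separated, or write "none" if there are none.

Target rehearsal = [August 14, August 18].
audit [August 12, August 19] → contains → no.
backup [August 17, August 20] → overlapped-by → no.
build [August 14, August 24] → started-by → no.
deploy [August 15, August 28] → overlapped-by → no.
design_review [August 12, August 21] → contains → no.
load_test [August 15, August 18] → finishes → no.
lunch [August 4, August 12] → before → no.
planning [August 13, August 20] → contains → no.
qa_pass [August 8, August 10] → before → no.
retro [August 17, August 20] → overlapped-by → no.
soundcheck [August 14, August 22] → started-by → no.
triage [August 22, August 28] → after → yes.
Result: triage.

triage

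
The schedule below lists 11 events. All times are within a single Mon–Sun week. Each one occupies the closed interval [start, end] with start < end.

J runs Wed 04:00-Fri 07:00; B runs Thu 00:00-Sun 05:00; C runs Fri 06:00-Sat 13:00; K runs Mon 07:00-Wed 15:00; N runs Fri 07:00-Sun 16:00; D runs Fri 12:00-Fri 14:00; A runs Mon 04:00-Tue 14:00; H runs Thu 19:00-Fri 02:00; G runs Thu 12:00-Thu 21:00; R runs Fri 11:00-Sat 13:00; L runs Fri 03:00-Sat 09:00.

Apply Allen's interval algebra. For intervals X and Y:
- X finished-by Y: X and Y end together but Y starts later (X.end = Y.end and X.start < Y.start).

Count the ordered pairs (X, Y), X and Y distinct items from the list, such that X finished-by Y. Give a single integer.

1

Checking all 110 ordered pairs for relation 'finished-by'; matching pairs in alphabetical order:
(C, R): C finished-by R ✓
Count: 1.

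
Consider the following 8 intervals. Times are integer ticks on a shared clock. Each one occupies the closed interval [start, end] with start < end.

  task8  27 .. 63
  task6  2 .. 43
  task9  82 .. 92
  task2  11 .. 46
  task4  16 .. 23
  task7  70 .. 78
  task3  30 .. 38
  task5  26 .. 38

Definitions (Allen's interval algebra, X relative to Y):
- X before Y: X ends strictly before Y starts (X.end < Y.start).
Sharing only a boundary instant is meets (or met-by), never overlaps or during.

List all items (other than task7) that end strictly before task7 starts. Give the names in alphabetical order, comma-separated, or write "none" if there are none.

Target task7 = [70, 78].
task2 [11, 46] → before → yes.
task3 [30, 38] → before → yes.
task4 [16, 23] → before → yes.
task5 [26, 38] → before → yes.
task6 [2, 43] → before → yes.
task8 [27, 63] → before → yes.
task9 [82, 92] → after → no.
Result: task2, task3, task4, task5, task6, task8.

task2, task3, task4, task5, task6, task8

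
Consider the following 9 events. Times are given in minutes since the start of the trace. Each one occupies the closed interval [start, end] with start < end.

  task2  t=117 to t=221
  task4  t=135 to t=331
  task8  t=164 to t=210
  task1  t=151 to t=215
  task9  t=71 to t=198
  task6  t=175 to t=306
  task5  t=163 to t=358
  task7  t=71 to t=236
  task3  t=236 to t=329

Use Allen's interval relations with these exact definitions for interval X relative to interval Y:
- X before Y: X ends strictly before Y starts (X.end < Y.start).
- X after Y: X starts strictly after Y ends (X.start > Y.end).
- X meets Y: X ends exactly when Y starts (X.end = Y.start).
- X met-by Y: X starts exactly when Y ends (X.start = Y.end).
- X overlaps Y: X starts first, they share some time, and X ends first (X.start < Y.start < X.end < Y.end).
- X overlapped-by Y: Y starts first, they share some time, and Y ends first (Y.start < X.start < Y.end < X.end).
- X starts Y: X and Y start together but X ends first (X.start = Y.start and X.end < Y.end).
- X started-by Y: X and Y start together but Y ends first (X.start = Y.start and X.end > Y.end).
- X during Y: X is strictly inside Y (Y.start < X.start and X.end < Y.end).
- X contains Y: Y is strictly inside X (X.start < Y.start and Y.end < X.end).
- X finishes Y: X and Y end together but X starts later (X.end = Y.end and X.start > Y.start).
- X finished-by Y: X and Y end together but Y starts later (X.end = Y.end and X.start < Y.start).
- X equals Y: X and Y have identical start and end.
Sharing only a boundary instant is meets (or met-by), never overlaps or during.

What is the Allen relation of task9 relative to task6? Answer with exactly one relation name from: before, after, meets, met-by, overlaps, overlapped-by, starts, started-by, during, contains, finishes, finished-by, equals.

task9 = [t=71, t=198]; task6 = [t=175, t=306].
Compare endpoints: task9.start < task6.start, task9.start < task6.end, task9.end > task6.start, task9.end < task6.end.
That pattern is 'overlaps'.

overlaps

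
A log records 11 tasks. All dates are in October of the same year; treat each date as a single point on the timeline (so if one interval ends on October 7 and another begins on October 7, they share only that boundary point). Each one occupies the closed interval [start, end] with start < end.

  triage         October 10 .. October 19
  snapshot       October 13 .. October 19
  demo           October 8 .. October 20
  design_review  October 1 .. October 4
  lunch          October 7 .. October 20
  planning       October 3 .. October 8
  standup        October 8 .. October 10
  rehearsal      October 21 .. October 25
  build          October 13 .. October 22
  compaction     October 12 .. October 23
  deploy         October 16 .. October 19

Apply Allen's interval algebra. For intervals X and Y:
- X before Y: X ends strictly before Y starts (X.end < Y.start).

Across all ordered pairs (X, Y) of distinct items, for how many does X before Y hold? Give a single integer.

Checking all 110 ordered pairs for relation 'before'; matching pairs in alphabetical order:
(demo, rehearsal): demo before rehearsal ✓
(deploy, rehearsal): deploy before rehearsal ✓
(design_review, build): design_review before build ✓
(design_review, compaction): design_review before compaction ✓
(design_review, demo): design_review before demo ✓
(design_review, deploy): design_review before deploy ✓
(design_review, lunch): design_review before lunch ✓
(design_review, rehearsal): design_review before rehearsal ✓
(design_review, snapshot): design_review before snapshot ✓
(design_review, standup): design_review before standup ✓
(design_review, triage): design_review before triage ✓
(lunch, rehearsal): lunch before rehearsal ✓
(planning, build): planning before build ✓
(planning, compaction): planning before compaction ✓
(planning, deploy): planning before deploy ✓
(planning, rehearsal): planning before rehearsal ✓
(planning, snapshot): planning before snapshot ✓
(planning, triage): planning before triage ✓
(snapshot, rehearsal): snapshot before rehearsal ✓
(standup, build): standup before build ✓
(standup, compaction): standup before compaction ✓
(standup, deploy): standup before deploy ✓
(standup, rehearsal): standup before rehearsal ✓
(standup, snapshot): standup before snapshot ✓
... plus 1 further pairs not listed.
Count: 25.

25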